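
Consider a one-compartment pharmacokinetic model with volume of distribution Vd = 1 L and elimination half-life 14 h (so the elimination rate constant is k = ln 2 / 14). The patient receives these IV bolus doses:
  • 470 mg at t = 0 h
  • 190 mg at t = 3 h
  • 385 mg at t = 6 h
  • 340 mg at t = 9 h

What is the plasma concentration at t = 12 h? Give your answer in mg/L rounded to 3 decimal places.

k = ln 2 / 14 = 0.04951 per h
Dose 1 (470 mg at t=0 h): 470·exp(−0.04951·12) = 259.461 mg/L
Dose 2 (190 mg at t=3 h): 190·exp(−0.04951·9) = 121.684 mg/L
Dose 3 (385 mg at t=6 h): 385·exp(−0.04951·6) = 286.054 mg/L
Dose 4 (340 mg at t=9 h): 340·exp(−0.04951·3) = 293.071 mg/L
C(12) = 259.461 + 121.684 + 286.054 + 293.071 = 960.270 mg/L

960.270 mg/L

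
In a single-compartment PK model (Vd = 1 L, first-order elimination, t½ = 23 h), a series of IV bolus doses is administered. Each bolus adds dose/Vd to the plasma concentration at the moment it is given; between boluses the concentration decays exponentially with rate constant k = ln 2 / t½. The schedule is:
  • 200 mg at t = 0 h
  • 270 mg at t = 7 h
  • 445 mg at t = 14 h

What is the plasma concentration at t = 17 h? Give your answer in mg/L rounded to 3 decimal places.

726.100 mg/L

k = ln 2 / 23 = 0.03014 per h
Dose 1 (200 mg at t=0 h): 200·exp(−0.03014·17) = 119.820 mg/L
Dose 2 (270 mg at t=7 h): 270·exp(−0.03014·10) = 199.747 mg/L
Dose 3 (445 mg at t=14 h): 445·exp(−0.03014·3) = 406.532 mg/L
C(17) = 119.820 + 199.747 + 406.532 = 726.100 mg/L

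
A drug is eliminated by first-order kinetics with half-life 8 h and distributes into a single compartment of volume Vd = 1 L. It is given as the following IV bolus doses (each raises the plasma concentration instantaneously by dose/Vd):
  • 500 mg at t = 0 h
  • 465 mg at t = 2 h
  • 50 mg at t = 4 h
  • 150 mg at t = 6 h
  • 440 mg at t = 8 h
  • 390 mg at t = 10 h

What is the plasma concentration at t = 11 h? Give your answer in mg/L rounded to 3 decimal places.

k = ln 2 / 8 = 0.08664 per h
Dose 1 (500 mg at t=0 h): 500·exp(−0.08664·11) = 192.776 mg/L
Dose 2 (465 mg at t=2 h): 465·exp(−0.08664·9) = 213.203 mg/L
Dose 3 (50 mg at t=4 h): 50·exp(−0.08664·7) = 27.263 mg/L
Dose 4 (150 mg at t=6 h): 150·exp(−0.08664·5) = 97.263 mg/L
Dose 5 (440 mg at t=8 h): 440·exp(−0.08664·3) = 339.286 mg/L
Dose 6 (390 mg at t=10 h): 390·exp(−0.08664·1) = 357.632 mg/L
C(11) = 192.776 + 213.203 + 27.263 + 97.263 + 339.286 + 357.632 = 1227.423 mg/L

1227.423 mg/L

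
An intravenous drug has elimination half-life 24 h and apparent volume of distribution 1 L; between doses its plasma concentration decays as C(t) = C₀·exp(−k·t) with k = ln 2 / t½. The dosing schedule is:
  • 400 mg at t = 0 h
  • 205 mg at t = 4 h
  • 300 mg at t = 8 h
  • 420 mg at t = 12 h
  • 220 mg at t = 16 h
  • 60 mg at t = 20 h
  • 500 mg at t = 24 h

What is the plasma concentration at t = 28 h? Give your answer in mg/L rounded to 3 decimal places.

k = ln 2 / 24 = 0.02888 per h
Dose 1 (400 mg at t=0 h): 400·exp(−0.02888·28) = 178.180 mg/L
Dose 2 (205 mg at t=4 h): 205·exp(−0.02888·24) = 102.500 mg/L
Dose 3 (300 mg at t=8 h): 300·exp(−0.02888·20) = 168.369 mg/L
Dose 4 (420 mg at t=12 h): 420·exp(−0.02888·16) = 264.583 mg/L
Dose 5 (220 mg at t=16 h): 220·exp(−0.02888·12) = 155.563 mg/L
Dose 6 (60 mg at t=20 h): 60·exp(−0.02888·8) = 47.622 mg/L
Dose 7 (500 mg at t=24 h): 500·exp(−0.02888·4) = 445.449 mg/L
C(28) = 178.180 + 102.500 + 168.369 + 264.583 + 155.563 + 47.622 + 445.449 = 1362.267 mg/L

1362.267 mg/L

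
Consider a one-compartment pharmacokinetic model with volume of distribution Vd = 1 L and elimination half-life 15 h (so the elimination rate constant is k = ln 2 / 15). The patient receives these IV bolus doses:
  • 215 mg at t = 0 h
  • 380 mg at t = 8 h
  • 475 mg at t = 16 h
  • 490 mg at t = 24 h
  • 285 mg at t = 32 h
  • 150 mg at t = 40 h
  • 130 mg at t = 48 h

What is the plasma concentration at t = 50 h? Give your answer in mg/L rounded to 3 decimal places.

k = ln 2 / 15 = 0.04621 per h
Dose 1 (215 mg at t=0 h): 215·exp(−0.04621·50) = 21.331 mg/L
Dose 2 (380 mg at t=8 h): 380·exp(−0.04621·42) = 54.563 mg/L
Dose 3 (475 mg at t=16 h): 475·exp(−0.04621·34) = 98.710 mg/L
Dose 4 (490 mg at t=24 h): 490·exp(−0.04621·26) = 147.371 mg/L
Dose 5 (285 mg at t=32 h): 285·exp(−0.04621·18) = 124.053 mg/L
Dose 6 (150 mg at t=40 h): 150·exp(−0.04621·10) = 94.494 mg/L
Dose 7 (130 mg at t=48 h): 130·exp(−0.04621·2) = 118.524 mg/L
C(50) = 21.331 + 54.563 + 98.710 + 147.371 + 124.053 + 94.494 + 118.524 = 659.045 mg/L

659.045 mg/L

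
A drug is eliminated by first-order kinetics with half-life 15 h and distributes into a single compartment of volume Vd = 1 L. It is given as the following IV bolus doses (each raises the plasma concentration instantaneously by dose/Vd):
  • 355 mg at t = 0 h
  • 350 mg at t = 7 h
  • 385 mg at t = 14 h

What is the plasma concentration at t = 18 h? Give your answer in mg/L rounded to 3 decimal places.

685.079 mg/L

k = ln 2 / 15 = 0.04621 per h
Dose 1 (355 mg at t=0 h): 355·exp(−0.04621·18) = 154.523 mg/L
Dose 2 (350 mg at t=7 h): 350·exp(−0.04621·11) = 210.529 mg/L
Dose 3 (385 mg at t=14 h): 385·exp(−0.04621·4) = 320.027 mg/L
C(18) = 154.523 + 210.529 + 320.027 = 685.079 mg/L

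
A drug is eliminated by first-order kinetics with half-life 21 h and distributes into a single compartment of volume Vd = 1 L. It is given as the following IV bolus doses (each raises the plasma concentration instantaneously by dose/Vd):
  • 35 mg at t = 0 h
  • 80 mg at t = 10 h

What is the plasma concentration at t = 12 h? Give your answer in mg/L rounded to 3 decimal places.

98.443 mg/L

k = ln 2 / 21 = 0.03301 per h
Dose 1 (35 mg at t=0 h): 35·exp(−0.03301·12) = 23.553 mg/L
Dose 2 (80 mg at t=10 h): 80·exp(−0.03301·2) = 74.889 mg/L
C(12) = 23.553 + 74.889 = 98.443 mg/L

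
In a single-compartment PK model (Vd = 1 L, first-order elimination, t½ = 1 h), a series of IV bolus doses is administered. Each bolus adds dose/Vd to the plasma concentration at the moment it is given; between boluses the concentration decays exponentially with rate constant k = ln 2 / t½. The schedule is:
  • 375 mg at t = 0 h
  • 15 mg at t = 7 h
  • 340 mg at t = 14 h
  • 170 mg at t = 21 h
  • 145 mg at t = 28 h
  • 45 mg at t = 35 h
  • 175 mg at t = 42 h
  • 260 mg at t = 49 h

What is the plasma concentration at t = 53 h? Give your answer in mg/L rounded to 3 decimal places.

k = ln 2 / 1 = 0.69315 per h
Dose 1 (375 mg at t=0 h): 375·exp(−0.69315·53) = 0.000 mg/L
Dose 2 (15 mg at t=7 h): 15·exp(−0.69315·46) = 0.000 mg/L
Dose 3 (340 mg at t=14 h): 340·exp(−0.69315·39) = 0.000 mg/L
Dose 4 (170 mg at t=21 h): 170·exp(−0.69315·32) = 0.000 mg/L
Dose 5 (145 mg at t=28 h): 145·exp(−0.69315·25) = 0.000 mg/L
Dose 6 (45 mg at t=35 h): 45·exp(−0.69315·18) = 0.000 mg/L
Dose 7 (175 mg at t=42 h): 175·exp(−0.69315·11) = 0.085 mg/L
Dose 8 (260 mg at t=49 h): 260·exp(−0.69315·4) = 16.250 mg/L
C(53) = 0.000 + 0.000 + 0.000 + 0.000 + 0.000 + 0.000 + 0.085 + 16.250 = 16.336 mg/L

16.336 mg/L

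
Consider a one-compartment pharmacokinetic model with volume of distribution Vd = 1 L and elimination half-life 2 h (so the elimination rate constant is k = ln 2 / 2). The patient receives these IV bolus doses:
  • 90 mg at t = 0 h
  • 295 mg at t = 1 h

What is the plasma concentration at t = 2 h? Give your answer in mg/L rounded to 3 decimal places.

253.597 mg/L

k = ln 2 / 2 = 0.34657 per h
Dose 1 (90 mg at t=0 h): 90·exp(−0.34657·2) = 45.000 mg/L
Dose 2 (295 mg at t=1 h): 295·exp(−0.34657·1) = 208.597 mg/L
C(2) = 45.000 + 208.597 = 253.597 mg/L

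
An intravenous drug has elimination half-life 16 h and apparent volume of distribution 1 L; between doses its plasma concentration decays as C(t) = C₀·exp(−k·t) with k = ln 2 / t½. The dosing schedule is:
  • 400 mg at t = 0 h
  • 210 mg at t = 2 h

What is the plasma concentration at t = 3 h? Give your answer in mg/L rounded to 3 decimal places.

552.347 mg/L

k = ln 2 / 16 = 0.04332 per h
Dose 1 (400 mg at t=0 h): 400·exp(−0.04332·3) = 351.250 mg/L
Dose 2 (210 mg at t=2 h): 210·exp(−0.04332·1) = 201.097 mg/L
C(3) = 351.250 + 201.097 = 552.347 mg/L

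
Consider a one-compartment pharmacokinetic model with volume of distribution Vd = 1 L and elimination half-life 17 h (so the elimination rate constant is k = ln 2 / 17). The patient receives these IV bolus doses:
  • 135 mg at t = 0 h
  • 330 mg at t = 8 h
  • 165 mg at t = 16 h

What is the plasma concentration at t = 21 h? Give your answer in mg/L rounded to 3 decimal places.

386.140 mg/L

k = ln 2 / 17 = 0.04077 per h
Dose 1 (135 mg at t=0 h): 135·exp(−0.04077·21) = 57.342 mg/L
Dose 2 (330 mg at t=8 h): 330·exp(−0.04077·13) = 194.229 mg/L
Dose 3 (165 mg at t=16 h): 165·exp(−0.04077·5) = 134.569 mg/L
C(21) = 57.342 + 194.229 + 134.569 = 386.140 mg/L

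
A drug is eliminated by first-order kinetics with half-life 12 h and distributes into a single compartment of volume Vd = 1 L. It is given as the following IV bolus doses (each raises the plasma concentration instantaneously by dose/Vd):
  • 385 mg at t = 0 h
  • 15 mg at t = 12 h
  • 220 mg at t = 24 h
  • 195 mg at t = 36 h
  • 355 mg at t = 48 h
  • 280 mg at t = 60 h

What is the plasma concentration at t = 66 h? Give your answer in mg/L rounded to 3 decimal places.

386.589 mg/L

k = ln 2 / 12 = 0.05776 per h
Dose 1 (385 mg at t=0 h): 385·exp(−0.05776·66) = 8.507 mg/L
Dose 2 (15 mg at t=12 h): 15·exp(−0.05776·54) = 0.663 mg/L
Dose 3 (220 mg at t=24 h): 220·exp(−0.05776·42) = 19.445 mg/L
Dose 4 (195 mg at t=36 h): 195·exp(−0.05776·30) = 34.471 mg/L
Dose 5 (355 mg at t=48 h): 355·exp(−0.05776·18) = 125.511 mg/L
Dose 6 (280 mg at t=60 h): 280·exp(−0.05776·6) = 197.990 mg/L
C(66) = 8.507 + 0.663 + 19.445 + 34.471 + 125.511 + 197.990 = 386.589 mg/L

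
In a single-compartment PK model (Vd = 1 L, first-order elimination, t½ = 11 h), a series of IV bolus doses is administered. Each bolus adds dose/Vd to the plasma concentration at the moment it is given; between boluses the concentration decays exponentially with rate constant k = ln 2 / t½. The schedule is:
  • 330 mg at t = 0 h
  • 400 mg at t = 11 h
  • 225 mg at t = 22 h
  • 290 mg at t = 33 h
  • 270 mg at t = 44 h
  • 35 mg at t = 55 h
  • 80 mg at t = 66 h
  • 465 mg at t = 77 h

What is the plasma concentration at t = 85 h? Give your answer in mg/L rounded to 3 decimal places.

k = ln 2 / 11 = 0.06301 per h
Dose 1 (330 mg at t=0 h): 330·exp(−0.06301·85) = 1.557 mg/L
Dose 2 (400 mg at t=11 h): 400·exp(−0.06301·74) = 3.775 mg/L
Dose 3 (225 mg at t=22 h): 225·exp(−0.06301·63) = 4.247 mg/L
Dose 4 (290 mg at t=33 h): 290·exp(−0.06301·52) = 10.948 mg/L
Dose 5 (270 mg at t=44 h): 270·exp(−0.06301·41) = 20.387 mg/L
Dose 6 (35 mg at t=55 h): 35·exp(−0.06301·30) = 5.285 mg/L
Dose 7 (80 mg at t=66 h): 80·exp(−0.06301·19) = 24.162 mg/L
Dose 8 (465 mg at t=77 h): 465·exp(−0.06301·8) = 280.881 mg/L
C(85) = 1.557 + 3.775 + 4.247 + 10.948 + 20.387 + 5.285 + 24.162 + 280.881 = 351.243 mg/L

351.243 mg/L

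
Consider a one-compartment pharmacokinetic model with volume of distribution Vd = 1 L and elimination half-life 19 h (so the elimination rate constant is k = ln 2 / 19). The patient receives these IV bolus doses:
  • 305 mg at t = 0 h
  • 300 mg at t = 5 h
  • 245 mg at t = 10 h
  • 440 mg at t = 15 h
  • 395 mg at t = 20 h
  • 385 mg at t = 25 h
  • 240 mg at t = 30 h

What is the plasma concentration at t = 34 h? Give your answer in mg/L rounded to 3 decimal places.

k = ln 2 / 19 = 0.03648 per h
Dose 1 (305 mg at t=0 h): 305·exp(−0.03648·34) = 88.230 mg/L
Dose 2 (300 mg at t=5 h): 300·exp(−0.03648·29) = 104.149 mg/L
Dose 3 (245 mg at t=10 h): 245·exp(−0.03648·24) = 102.075 mg/L
Dose 4 (440 mg at t=15 h): 440·exp(−0.03648·19) = 220.000 mg/L
Dose 5 (395 mg at t=20 h): 395·exp(−0.03648·14) = 237.020 mg/L
Dose 6 (385 mg at t=25 h): 385·exp(−0.03648·9) = 277.247 mg/L
Dose 7 (240 mg at t=30 h): 240·exp(−0.03648·4) = 207.413 mg/L
C(34) = 88.230 + 104.149 + 102.075 + 220.000 + 237.020 + 277.247 + 207.413 = 1236.134 mg/L

1236.134 mg/L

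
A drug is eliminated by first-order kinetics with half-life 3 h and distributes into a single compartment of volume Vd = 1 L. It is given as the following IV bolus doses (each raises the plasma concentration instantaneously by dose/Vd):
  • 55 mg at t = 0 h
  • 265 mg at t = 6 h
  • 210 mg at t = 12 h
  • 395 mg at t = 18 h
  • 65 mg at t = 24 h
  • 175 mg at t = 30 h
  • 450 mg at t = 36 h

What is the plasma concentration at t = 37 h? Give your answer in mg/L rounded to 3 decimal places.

400.880 mg/L

k = ln 2 / 3 = 0.23105 per h
Dose 1 (55 mg at t=0 h): 55·exp(−0.23105·37) = 0.011 mg/L
Dose 2 (265 mg at t=6 h): 265·exp(−0.23105·31) = 0.205 mg/L
Dose 3 (210 mg at t=12 h): 210·exp(−0.23105·25) = 0.651 mg/L
Dose 4 (395 mg at t=18 h): 395·exp(−0.23105·19) = 4.899 mg/L
Dose 5 (65 mg at t=24 h): 65·exp(−0.23105·13) = 3.224 mg/L
Dose 6 (175 mg at t=30 h): 175·exp(−0.23105·7) = 34.724 mg/L
Dose 7 (450 mg at t=36 h): 450·exp(−0.23105·1) = 357.165 mg/L
C(37) = 0.011 + 0.205 + 0.651 + 4.899 + 3.224 + 34.724 + 357.165 = 400.880 mg/L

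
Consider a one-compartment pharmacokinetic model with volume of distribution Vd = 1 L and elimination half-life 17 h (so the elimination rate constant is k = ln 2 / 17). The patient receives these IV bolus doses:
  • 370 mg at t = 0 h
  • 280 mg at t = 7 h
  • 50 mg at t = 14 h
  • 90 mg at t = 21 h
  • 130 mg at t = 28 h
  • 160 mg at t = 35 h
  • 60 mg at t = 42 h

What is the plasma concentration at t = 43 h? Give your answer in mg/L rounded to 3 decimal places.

424.226 mg/L

k = ln 2 / 17 = 0.04077 per h
Dose 1 (370 mg at t=0 h): 370·exp(−0.04077·43) = 64.087 mg/L
Dose 2 (280 mg at t=7 h): 280·exp(−0.04077·36) = 64.518 mg/L
Dose 3 (50 mg at t=14 h): 50·exp(−0.04077·29) = 15.327 mg/L
Dose 4 (90 mg at t=21 h): 90·exp(−0.04077·22) = 36.701 mg/L
Dose 5 (130 mg at t=28 h): 130·exp(−0.04077·15) = 70.523 mg/L
Dose 6 (160 mg at t=35 h): 160·exp(−0.04077·8) = 115.467 mg/L
Dose 7 (60 mg at t=42 h): 60·exp(−0.04077·1) = 57.603 mg/L
C(43) = 64.087 + 64.518 + 15.327 + 36.701 + 70.523 + 115.467 + 57.603 = 424.226 mg/L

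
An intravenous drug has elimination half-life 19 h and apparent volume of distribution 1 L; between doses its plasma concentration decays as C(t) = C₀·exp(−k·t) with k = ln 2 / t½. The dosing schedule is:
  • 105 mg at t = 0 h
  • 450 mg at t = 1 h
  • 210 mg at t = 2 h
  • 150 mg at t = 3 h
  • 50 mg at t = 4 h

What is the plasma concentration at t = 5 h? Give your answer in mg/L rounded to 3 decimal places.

k = ln 2 / 19 = 0.03648 per h
Dose 1 (105 mg at t=0 h): 105·exp(−0.03648·5) = 87.493 mg/L
Dose 2 (450 mg at t=1 h): 450·exp(−0.03648·4) = 388.900 mg/L
Dose 3 (210 mg at t=2 h): 210·exp(−0.03648·3) = 188.230 mg/L
Dose 4 (150 mg at t=3 h): 150·exp(−0.03648·2) = 139.445 mg/L
Dose 5 (50 mg at t=4 h): 50·exp(−0.03648·1) = 48.209 mg/L
C(5) = 87.493 + 388.900 + 188.230 + 139.445 + 48.209 = 852.276 mg/L

852.276 mg/L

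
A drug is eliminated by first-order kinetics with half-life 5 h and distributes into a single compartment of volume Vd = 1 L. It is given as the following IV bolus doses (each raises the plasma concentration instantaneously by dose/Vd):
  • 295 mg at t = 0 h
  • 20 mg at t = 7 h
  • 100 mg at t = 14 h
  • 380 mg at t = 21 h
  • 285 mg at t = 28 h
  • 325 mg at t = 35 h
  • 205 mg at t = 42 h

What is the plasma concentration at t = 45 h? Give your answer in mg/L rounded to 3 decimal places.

k = ln 2 / 5 = 0.13863 per h
Dose 1 (295 mg at t=0 h): 295·exp(−0.13863·45) = 0.576 mg/L
Dose 2 (20 mg at t=7 h): 20·exp(−0.13863·38) = 0.103 mg/L
Dose 3 (100 mg at t=14 h): 100·exp(−0.13863·31) = 1.360 mg/L
Dose 4 (380 mg at t=21 h): 380·exp(−0.13863·24) = 13.641 mg/L
Dose 5 (285 mg at t=28 h): 285·exp(−0.13863·17) = 26.999 mg/L
Dose 6 (325 mg at t=35 h): 325·exp(−0.13863·10) = 81.250 mg/L
Dose 7 (205 mg at t=42 h): 205·exp(−0.13863·3) = 135.250 mg/L
C(45) = 0.576 + 0.103 + 1.360 + 13.641 + 26.999 + 81.250 + 135.250 = 259.179 mg/L

259.179 mg/L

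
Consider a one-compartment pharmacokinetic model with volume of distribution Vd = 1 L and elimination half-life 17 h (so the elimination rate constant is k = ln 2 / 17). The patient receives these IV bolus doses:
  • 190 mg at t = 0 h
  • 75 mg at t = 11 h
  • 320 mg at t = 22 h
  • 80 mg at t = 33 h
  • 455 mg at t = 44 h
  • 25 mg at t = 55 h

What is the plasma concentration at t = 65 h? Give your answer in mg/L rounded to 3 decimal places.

k = ln 2 / 17 = 0.04077 per h
Dose 1 (190 mg at t=0 h): 190·exp(−0.04077·65) = 13.420 mg/L
Dose 2 (75 mg at t=11 h): 75·exp(−0.04077·54) = 8.296 mg/L
Dose 3 (320 mg at t=22 h): 320·exp(−0.04077·43) = 55.427 mg/L
Dose 4 (80 mg at t=33 h): 80·exp(−0.04077·32) = 21.699 mg/L
Dose 5 (455 mg at t=44 h): 455·exp(−0.04077·21) = 193.264 mg/L
Dose 6 (25 mg at t=55 h): 25·exp(−0.04077·10) = 16.629 mg/L
C(65) = 13.420 + 8.296 + 55.427 + 21.699 + 193.264 + 16.629 = 308.735 mg/L

308.735 mg/L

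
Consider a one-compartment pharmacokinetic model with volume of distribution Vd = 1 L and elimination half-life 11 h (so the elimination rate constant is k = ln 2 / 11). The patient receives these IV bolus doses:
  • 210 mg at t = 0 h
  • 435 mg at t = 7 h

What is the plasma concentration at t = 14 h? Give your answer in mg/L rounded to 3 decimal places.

k = ln 2 / 11 = 0.06301 per h
Dose 1 (210 mg at t=0 h): 210·exp(−0.06301·14) = 86.914 mg/L
Dose 2 (435 mg at t=7 h): 435·exp(−0.06301·7) = 279.850 mg/L
C(14) = 86.914 + 279.850 = 366.764 mg/L

366.764 mg/L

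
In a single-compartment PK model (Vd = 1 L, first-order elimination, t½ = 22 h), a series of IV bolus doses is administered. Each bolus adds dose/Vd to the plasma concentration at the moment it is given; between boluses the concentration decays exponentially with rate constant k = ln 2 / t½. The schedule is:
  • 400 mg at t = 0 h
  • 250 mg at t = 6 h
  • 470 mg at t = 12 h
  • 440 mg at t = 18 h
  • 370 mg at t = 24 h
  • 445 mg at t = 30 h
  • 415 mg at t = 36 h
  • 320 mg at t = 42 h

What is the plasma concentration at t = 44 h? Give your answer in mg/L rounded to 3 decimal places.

1647.257 mg/L

k = ln 2 / 22 = 0.03151 per h
Dose 1 (400 mg at t=0 h): 400·exp(−0.03151·44) = 100.000 mg/L
Dose 2 (250 mg at t=6 h): 250·exp(−0.03151·38) = 75.506 mg/L
Dose 3 (470 mg at t=12 h): 470·exp(−0.03151·32) = 171.489 mg/L
Dose 4 (440 mg at t=18 h): 440·exp(−0.03151·26) = 193.950 mg/L
Dose 5 (370 mg at t=24 h): 370·exp(−0.03151·20) = 197.033 mg/L
Dose 6 (445 mg at t=30 h): 445·exp(−0.03151·14) = 286.283 mg/L
Dose 7 (415 mg at t=36 h): 415·exp(−0.03151·8) = 322.539 mg/L
Dose 8 (320 mg at t=42 h): 320·exp(−0.03151·2) = 300.458 mg/L
C(44) = 100.000 + 75.506 + 171.489 + 193.950 + 197.033 + 286.283 + 322.539 + 300.458 = 1647.257 mg/L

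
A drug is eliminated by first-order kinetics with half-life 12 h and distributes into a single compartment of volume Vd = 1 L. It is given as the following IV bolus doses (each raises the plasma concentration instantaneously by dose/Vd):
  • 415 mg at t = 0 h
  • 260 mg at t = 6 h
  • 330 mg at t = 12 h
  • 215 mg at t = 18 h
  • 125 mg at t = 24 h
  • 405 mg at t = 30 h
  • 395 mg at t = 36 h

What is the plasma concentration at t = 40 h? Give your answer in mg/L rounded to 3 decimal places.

k = ln 2 / 12 = 0.05776 per h
Dose 1 (415 mg at t=0 h): 415·exp(−0.05776·40) = 41.173 mg/L
Dose 2 (260 mg at t=6 h): 260·exp(−0.05776·34) = 36.480 mg/L
Dose 3 (330 mg at t=12 h): 330·exp(−0.05776·28) = 65.480 mg/L
Dose 4 (215 mg at t=18 h): 215·exp(−0.05776·22) = 60.332 mg/L
Dose 5 (125 mg at t=24 h): 125·exp(−0.05776·16) = 49.606 mg/L
Dose 6 (405 mg at t=30 h): 405·exp(−0.05776·10) = 227.299 mg/L
Dose 7 (395 mg at t=36 h): 395·exp(−0.05776·4) = 313.512 mg/L
C(40) = 41.173 + 36.480 + 65.480 + 60.332 + 49.606 + 227.299 + 313.512 = 793.882 mg/L

793.882 mg/L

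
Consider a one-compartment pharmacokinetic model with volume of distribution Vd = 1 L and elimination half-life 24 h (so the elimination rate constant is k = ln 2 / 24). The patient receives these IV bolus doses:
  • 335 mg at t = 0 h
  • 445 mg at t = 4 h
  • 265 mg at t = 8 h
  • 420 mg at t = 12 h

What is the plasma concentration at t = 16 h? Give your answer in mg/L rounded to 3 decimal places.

k = ln 2 / 24 = 0.02888 per h
Dose 1 (335 mg at t=0 h): 335·exp(−0.02888·16) = 211.037 mg/L
Dose 2 (445 mg at t=4 h): 445·exp(−0.02888·12) = 314.663 mg/L
Dose 3 (265 mg at t=8 h): 265·exp(−0.02888·8) = 210.331 mg/L
Dose 4 (420 mg at t=12 h): 420·exp(−0.02888·4) = 374.177 mg/L
C(16) = 211.037 + 314.663 + 210.331 + 374.177 = 1110.207 mg/L

1110.207 mg/L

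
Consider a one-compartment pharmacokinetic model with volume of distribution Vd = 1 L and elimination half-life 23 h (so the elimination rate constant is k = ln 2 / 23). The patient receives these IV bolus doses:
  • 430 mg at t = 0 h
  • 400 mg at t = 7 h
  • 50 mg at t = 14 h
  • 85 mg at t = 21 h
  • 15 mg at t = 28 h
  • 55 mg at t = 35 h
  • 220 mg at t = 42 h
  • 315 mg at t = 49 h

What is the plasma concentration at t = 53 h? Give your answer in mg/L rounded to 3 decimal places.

711.080 mg/L

k = ln 2 / 23 = 0.03014 per h
Dose 1 (430 mg at t=0 h): 430·exp(−0.03014·53) = 87.054 mg/L
Dose 2 (400 mg at t=7 h): 400·exp(−0.03014·46) = 100.000 mg/L
Dose 3 (50 mg at t=14 h): 50·exp(−0.03014·39) = 15.436 mg/L
Dose 4 (85 mg at t=21 h): 85·exp(−0.03014·32) = 32.404 mg/L
Dose 5 (15 mg at t=28 h): 15·exp(−0.03014·25) = 7.061 mg/L
Dose 6 (55 mg at t=35 h): 55·exp(−0.03014·18) = 31.972 mg/L
Dose 7 (220 mg at t=42 h): 220·exp(−0.03014·11) = 157.925 mg/L
Dose 8 (315 mg at t=49 h): 315·exp(−0.03014·4) = 279.227 mg/L
C(53) = 87.054 + 100.000 + 15.436 + 32.404 + 7.061 + 31.972 + 157.925 + 279.227 = 711.080 mg/L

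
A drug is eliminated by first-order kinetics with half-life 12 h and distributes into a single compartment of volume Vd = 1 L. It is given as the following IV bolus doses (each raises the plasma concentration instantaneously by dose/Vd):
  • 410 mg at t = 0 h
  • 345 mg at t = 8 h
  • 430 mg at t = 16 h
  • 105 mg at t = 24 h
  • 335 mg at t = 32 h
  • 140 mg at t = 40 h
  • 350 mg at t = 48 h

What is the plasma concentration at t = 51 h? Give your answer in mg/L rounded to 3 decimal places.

609.619 mg/L

k = ln 2 / 12 = 0.05776 per h
Dose 1 (410 mg at t=0 h): 410·exp(−0.05776·51) = 21.548 mg/L
Dose 2 (345 mg at t=8 h): 345·exp(−0.05776·43) = 28.782 mg/L
Dose 3 (430 mg at t=16 h): 430·exp(−0.05776·35) = 56.946 mg/L
Dose 4 (105 mg at t=24 h): 105·exp(−0.05776·27) = 22.074 mg/L
Dose 5 (335 mg at t=32 h): 335·exp(−0.05776·19) = 111.793 mg/L
Dose 6 (140 mg at t=40 h): 140·exp(−0.05776·11) = 74.162 mg/L
Dose 7 (350 mg at t=48 h): 350·exp(−0.05776·3) = 294.314 mg/L
C(51) = 21.548 + 28.782 + 56.946 + 22.074 + 111.793 + 74.162 + 294.314 = 609.619 mg/L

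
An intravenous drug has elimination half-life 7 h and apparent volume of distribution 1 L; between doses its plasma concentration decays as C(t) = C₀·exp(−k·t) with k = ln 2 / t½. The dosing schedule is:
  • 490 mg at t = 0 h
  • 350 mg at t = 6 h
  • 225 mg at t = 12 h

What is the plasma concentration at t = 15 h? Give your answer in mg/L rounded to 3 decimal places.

k = ln 2 / 7 = 0.09902 per h
Dose 1 (490 mg at t=0 h): 490·exp(−0.09902·15) = 110.951 mg/L
Dose 2 (350 mg at t=6 h): 350·exp(−0.09902·9) = 143.559 mg/L
Dose 3 (225 mg at t=12 h): 225·exp(−0.09902·3) = 167.174 mg/L
C(15) = 110.951 + 143.559 + 167.174 = 421.684 mg/L

421.684 mg/L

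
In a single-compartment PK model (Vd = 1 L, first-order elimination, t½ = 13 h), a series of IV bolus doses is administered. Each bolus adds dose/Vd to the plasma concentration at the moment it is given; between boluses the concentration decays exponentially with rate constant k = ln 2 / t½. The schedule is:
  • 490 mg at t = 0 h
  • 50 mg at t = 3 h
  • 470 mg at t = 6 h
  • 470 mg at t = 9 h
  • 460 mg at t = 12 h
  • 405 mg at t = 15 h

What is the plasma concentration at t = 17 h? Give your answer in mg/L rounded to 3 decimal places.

k = ln 2 / 13 = 0.05332 per h
Dose 1 (490 mg at t=0 h): 490·exp(−0.05332·17) = 197.944 mg/L
Dose 2 (50 mg at t=3 h): 50·exp(−0.05332·14) = 23.702 mg/L
Dose 3 (470 mg at t=6 h): 470·exp(−0.05332·11) = 261.445 mg/L
Dose 4 (470 mg at t=9 h): 470·exp(−0.05332·8) = 306.795 mg/L
Dose 5 (460 mg at t=12 h): 460·exp(−0.05332·5) = 352.352 mg/L
Dose 6 (405 mg at t=15 h): 405·exp(−0.05332·2) = 364.035 mg/L
C(17) = 197.944 + 23.702 + 261.445 + 306.795 + 352.352 + 364.035 = 1506.273 mg/L

1506.273 mg/L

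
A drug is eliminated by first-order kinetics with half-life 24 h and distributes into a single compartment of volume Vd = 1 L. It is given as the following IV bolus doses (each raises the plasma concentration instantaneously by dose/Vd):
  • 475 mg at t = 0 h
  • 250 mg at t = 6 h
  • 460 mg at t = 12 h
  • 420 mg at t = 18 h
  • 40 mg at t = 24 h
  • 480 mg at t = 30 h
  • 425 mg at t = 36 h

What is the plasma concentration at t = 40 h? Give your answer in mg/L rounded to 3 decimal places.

1434.078 mg/L

k = ln 2 / 24 = 0.02888 per h
Dose 1 (475 mg at t=0 h): 475·exp(−0.02888·40) = 149.616 mg/L
Dose 2 (250 mg at t=6 h): 250·exp(−0.02888·34) = 93.644 mg/L
Dose 3 (460 mg at t=12 h): 460·exp(−0.02888·28) = 204.907 mg/L
Dose 4 (420 mg at t=18 h): 420·exp(−0.02888·22) = 222.487 mg/L
Dose 5 (40 mg at t=24 h): 40·exp(−0.02888·16) = 25.198 mg/L
Dose 6 (480 mg at t=30 h): 480·exp(−0.02888·10) = 359.594 mg/L
Dose 7 (425 mg at t=36 h): 425·exp(−0.02888·4) = 378.632 mg/L
C(40) = 149.616 + 93.644 + 204.907 + 222.487 + 25.198 + 359.594 + 378.632 = 1434.078 mg/L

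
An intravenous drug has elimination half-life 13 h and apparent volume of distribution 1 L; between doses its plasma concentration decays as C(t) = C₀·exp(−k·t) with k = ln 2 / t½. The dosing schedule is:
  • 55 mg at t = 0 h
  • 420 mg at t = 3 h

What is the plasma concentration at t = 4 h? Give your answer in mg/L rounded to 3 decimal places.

442.629 mg/L

k = ln 2 / 13 = 0.05332 per h
Dose 1 (55 mg at t=0 h): 55·exp(−0.05332·4) = 44.436 mg/L
Dose 2 (420 mg at t=3 h): 420·exp(−0.05332·1) = 398.193 mg/L
C(4) = 44.436 + 398.193 = 442.629 mg/L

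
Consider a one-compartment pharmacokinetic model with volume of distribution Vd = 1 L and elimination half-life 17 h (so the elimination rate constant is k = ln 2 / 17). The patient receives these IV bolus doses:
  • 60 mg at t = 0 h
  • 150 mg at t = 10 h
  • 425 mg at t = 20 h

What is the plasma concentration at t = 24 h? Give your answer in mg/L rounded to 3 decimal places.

468.352 mg/L

k = ln 2 / 17 = 0.04077 per h
Dose 1 (60 mg at t=0 h): 60·exp(−0.04077·24) = 22.551 mg/L
Dose 2 (150 mg at t=10 h): 150·exp(−0.04077·14) = 84.759 mg/L
Dose 3 (425 mg at t=20 h): 425·exp(−0.04077·4) = 361.043 mg/L
C(24) = 22.551 + 84.759 + 361.043 = 468.352 mg/L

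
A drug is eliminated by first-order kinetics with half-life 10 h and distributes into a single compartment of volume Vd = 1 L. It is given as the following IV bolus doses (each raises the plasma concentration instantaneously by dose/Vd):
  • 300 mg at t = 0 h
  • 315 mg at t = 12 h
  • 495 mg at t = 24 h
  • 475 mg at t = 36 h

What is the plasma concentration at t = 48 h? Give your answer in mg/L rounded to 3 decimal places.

k = ln 2 / 10 = 0.06931 per h
Dose 1 (300 mg at t=0 h): 300·exp(−0.06931·48) = 10.769 mg/L
Dose 2 (315 mg at t=12 h): 315·exp(−0.06931·36) = 25.978 mg/L
Dose 3 (495 mg at t=24 h): 495·exp(−0.06931·24) = 93.785 mg/L
Dose 4 (475 mg at t=36 h): 475·exp(−0.06931·12) = 206.756 mg/L
C(48) = 10.769 + 25.978 + 93.785 + 206.756 = 337.288 mg/L

337.288 mg/L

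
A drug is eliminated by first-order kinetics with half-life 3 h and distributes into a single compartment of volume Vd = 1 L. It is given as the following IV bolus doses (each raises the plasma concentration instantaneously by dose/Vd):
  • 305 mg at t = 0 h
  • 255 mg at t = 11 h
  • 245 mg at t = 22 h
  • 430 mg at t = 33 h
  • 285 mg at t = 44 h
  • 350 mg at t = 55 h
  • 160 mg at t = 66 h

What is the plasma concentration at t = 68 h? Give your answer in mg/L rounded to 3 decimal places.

119.408 mg/L

k = ln 2 / 3 = 0.23105 per h
Dose 1 (305 mg at t=0 h): 305·exp(−0.23105·68) = 0.000 mg/L
Dose 2 (255 mg at t=11 h): 255·exp(−0.23105·57) = 0.000 mg/L
Dose 3 (245 mg at t=22 h): 245·exp(−0.23105·46) = 0.006 mg/L
Dose 4 (430 mg at t=33 h): 430·exp(−0.23105·35) = 0.132 mg/L
Dose 5 (285 mg at t=44 h): 285·exp(−0.23105·24) = 1.113 mg/L
Dose 6 (350 mg at t=55 h): 350·exp(−0.23105·13) = 17.362 mg/L
Dose 7 (160 mg at t=66 h): 160·exp(−0.23105·2) = 100.794 mg/L
C(68) = 0.000 + 0.000 + 0.006 + 0.132 + 1.113 + 17.362 + 100.794 = 119.408 mg/L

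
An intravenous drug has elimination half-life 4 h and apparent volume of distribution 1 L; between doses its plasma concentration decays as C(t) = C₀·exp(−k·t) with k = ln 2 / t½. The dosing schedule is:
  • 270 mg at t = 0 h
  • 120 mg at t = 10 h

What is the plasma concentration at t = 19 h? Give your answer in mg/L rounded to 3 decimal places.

35.261 mg/L

k = ln 2 / 4 = 0.17329 per h
Dose 1 (270 mg at t=0 h): 270·exp(−0.17329·19) = 10.034 mg/L
Dose 2 (120 mg at t=10 h): 120·exp(−0.17329·9) = 25.227 mg/L
C(19) = 10.034 + 25.227 = 35.261 mg/L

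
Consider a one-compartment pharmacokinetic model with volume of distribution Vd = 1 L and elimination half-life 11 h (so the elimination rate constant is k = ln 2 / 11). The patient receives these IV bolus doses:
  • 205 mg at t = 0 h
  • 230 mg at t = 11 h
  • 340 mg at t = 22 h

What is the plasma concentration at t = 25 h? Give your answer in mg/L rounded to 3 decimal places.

419.050 mg/L

k = ln 2 / 11 = 0.06301 per h
Dose 1 (205 mg at t=0 h): 205·exp(−0.06301·25) = 42.422 mg/L
Dose 2 (230 mg at t=11 h): 230·exp(−0.06301·14) = 95.192 mg/L
Dose 3 (340 mg at t=22 h): 340·exp(−0.06301·3) = 281.436 mg/L
C(25) = 42.422 + 95.192 + 281.436 = 419.050 mg/L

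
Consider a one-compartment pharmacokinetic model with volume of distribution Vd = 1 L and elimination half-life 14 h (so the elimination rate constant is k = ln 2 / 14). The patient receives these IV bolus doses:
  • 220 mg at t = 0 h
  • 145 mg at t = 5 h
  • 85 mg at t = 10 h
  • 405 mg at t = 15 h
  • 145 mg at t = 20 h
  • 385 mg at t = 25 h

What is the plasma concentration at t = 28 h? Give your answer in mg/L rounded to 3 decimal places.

778.512 mg/L

k = ln 2 / 14 = 0.04951 per h
Dose 1 (220 mg at t=0 h): 220·exp(−0.04951·28) = 55.000 mg/L
Dose 2 (145 mg at t=5 h): 145·exp(−0.04951·23) = 46.432 mg/L
Dose 3 (85 mg at t=10 h): 85·exp(−0.04951·18) = 34.864 mg/L
Dose 4 (405 mg at t=15 h): 405·exp(−0.04951·13) = 212.778 mg/L
Dose 5 (145 mg at t=20 h): 145·exp(−0.04951·8) = 97.578 mg/L
Dose 6 (385 mg at t=25 h): 385·exp(−0.04951·3) = 331.860 mg/L
C(28) = 55.000 + 46.432 + 34.864 + 212.778 + 97.578 + 331.860 = 778.512 mg/L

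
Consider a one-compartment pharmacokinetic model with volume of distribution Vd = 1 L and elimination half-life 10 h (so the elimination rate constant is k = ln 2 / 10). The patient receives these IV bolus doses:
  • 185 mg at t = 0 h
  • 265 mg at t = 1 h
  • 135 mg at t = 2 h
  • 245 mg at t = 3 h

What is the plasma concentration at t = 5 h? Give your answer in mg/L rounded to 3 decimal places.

k = ln 2 / 10 = 0.06931 per h
Dose 1 (185 mg at t=0 h): 185·exp(−0.06931·5) = 130.815 mg/L
Dose 2 (265 mg at t=1 h): 265·exp(−0.06931·4) = 200.832 mg/L
Dose 3 (135 mg at t=2 h): 135·exp(−0.06931·3) = 109.654 mg/L
Dose 4 (245 mg at t=3 h): 245·exp(−0.06931·2) = 213.285 mg/L
C(5) = 130.815 + 200.832 + 109.654 + 213.285 = 654.586 mg/L

654.586 mg/L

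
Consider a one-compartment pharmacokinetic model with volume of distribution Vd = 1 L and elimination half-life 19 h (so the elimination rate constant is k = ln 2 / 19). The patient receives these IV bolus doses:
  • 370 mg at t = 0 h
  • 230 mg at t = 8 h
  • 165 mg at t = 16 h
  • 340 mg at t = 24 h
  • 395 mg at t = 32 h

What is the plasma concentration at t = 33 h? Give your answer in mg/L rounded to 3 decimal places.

917.838 mg/L

k = ln 2 / 19 = 0.03648 per h
Dose 1 (370 mg at t=0 h): 370·exp(−0.03648·33) = 111.010 mg/L
Dose 2 (230 mg at t=8 h): 230·exp(−0.03648·25) = 92.392 mg/L
Dose 3 (165 mg at t=16 h): 165·exp(−0.03648·17) = 88.744 mg/L
Dose 4 (340 mg at t=24 h): 340·exp(−0.03648·9) = 244.842 mg/L
Dose 5 (395 mg at t=32 h): 395·exp(−0.03648·1) = 380.850 mg/L
C(33) = 111.010 + 92.392 + 88.744 + 244.842 + 380.850 = 917.838 mg/L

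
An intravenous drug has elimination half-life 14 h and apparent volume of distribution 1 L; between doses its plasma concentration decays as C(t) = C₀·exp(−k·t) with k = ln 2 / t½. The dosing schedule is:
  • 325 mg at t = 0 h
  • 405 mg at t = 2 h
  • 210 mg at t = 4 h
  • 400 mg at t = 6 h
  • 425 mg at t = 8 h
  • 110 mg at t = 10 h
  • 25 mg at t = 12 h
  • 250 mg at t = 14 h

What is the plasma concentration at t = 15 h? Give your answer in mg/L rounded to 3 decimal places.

k = ln 2 / 14 = 0.04951 per h
Dose 1 (325 mg at t=0 h): 325·exp(−0.04951·15) = 154.650 mg/L
Dose 2 (405 mg at t=2 h): 405·exp(−0.04951·13) = 212.778 mg/L
Dose 3 (210 mg at t=4 h): 210·exp(−0.04951·11) = 121.814 mg/L
Dose 4 (400 mg at t=6 h): 400·exp(−0.04951·9) = 256.177 mg/L
Dose 5 (425 mg at t=8 h): 425·exp(−0.04951·7) = 300.520 mg/L
Dose 6 (110 mg at t=10 h): 110·exp(−0.04951·5) = 85.878 mg/L
Dose 7 (25 mg at t=12 h): 25·exp(−0.04951·3) = 21.549 mg/L
Dose 8 (250 mg at t=14 h): 250·exp(−0.04951·1) = 237.924 mg/L
C(15) = 154.650 + 212.778 + 121.814 + 256.177 + 300.520 + 85.878 + 21.549 + 237.924 = 1391.291 mg/L

1391.291 mg/L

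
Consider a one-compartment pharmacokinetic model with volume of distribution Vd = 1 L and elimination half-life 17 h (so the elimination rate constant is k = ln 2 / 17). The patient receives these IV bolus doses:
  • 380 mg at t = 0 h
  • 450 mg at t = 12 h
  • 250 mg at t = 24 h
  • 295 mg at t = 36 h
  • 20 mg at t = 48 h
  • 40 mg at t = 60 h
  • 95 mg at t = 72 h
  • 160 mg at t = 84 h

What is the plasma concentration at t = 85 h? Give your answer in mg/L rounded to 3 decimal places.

k = ln 2 / 17 = 0.04077 per h
Dose 1 (380 mg at t=0 h): 380·exp(−0.04077·85) = 11.875 mg/L
Dose 2 (450 mg at t=12 h): 450·exp(−0.04077·73) = 22.938 mg/L
Dose 3 (250 mg at t=24 h): 250·exp(−0.04077·61) = 20.786 mg/L
Dose 4 (295 mg at t=36 h): 295·exp(−0.04077·49) = 40.008 mg/L
Dose 5 (20 mg at t=48 h): 20·exp(−0.04077·37) = 4.424 mg/L
Dose 6 (40 mg at t=60 h): 40·exp(−0.04077·25) = 14.433 mg/L
Dose 7 (95 mg at t=72 h): 95·exp(−0.04077·13) = 55.914 mg/L
Dose 8 (160 mg at t=84 h): 160·exp(−0.04077·1) = 153.607 mg/L
C(85) = 11.875 + 22.938 + 20.786 + 40.008 + 4.424 + 14.433 + 55.914 + 153.607 = 323.987 mg/L

323.987 mg/L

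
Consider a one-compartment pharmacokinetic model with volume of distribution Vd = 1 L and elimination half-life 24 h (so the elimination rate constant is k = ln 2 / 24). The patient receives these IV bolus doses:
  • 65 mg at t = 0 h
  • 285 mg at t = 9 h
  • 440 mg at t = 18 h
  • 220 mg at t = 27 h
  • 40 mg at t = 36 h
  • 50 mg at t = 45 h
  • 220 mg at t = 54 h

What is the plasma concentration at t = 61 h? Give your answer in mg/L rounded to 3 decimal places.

k = ln 2 / 24 = 0.02888 per h
Dose 1 (65 mg at t=0 h): 65·exp(−0.02888·61) = 11.163 mg/L
Dose 2 (285 mg at t=9 h): 285·exp(−0.02888·52) = 63.477 mg/L
Dose 3 (440 mg at t=18 h): 440·exp(−0.02888·43) = 127.089 mg/L
Dose 4 (220 mg at t=27 h): 220·exp(−0.02888·34) = 82.407 mg/L
Dose 5 (40 mg at t=36 h): 40·exp(−0.02888·25) = 19.431 mg/L
Dose 6 (50 mg at t=45 h): 50·exp(−0.02888·16) = 31.498 mg/L
Dose 7 (220 mg at t=54 h): 220·exp(−0.02888·7) = 179.731 mg/L
C(61) = 11.163 + 63.477 + 127.089 + 82.407 + 19.431 + 31.498 + 179.731 = 514.795 mg/L

514.795 mg/L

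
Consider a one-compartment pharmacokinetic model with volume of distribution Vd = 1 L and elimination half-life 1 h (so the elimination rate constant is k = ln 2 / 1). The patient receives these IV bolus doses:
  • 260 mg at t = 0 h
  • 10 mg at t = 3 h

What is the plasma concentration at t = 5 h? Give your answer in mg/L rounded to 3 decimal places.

10.625 mg/L

k = ln 2 / 1 = 0.69315 per h
Dose 1 (260 mg at t=0 h): 260·exp(−0.69315·5) = 8.125 mg/L
Dose 2 (10 mg at t=3 h): 10·exp(−0.69315·2) = 2.500 mg/L
C(5) = 8.125 + 2.500 = 10.625 mg/L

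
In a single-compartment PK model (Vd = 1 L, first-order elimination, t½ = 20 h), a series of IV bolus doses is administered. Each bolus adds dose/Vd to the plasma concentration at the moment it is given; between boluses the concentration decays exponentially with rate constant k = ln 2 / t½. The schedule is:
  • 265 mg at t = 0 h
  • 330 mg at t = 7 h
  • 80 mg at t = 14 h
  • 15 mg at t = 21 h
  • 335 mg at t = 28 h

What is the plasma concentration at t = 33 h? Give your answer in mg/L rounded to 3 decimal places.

k = ln 2 / 20 = 0.03466 per h
Dose 1 (265 mg at t=0 h): 265·exp(−0.03466·33) = 84.440 mg/L
Dose 2 (330 mg at t=7 h): 330·exp(−0.03466·26) = 134.022 mg/L
Dose 3 (80 mg at t=14 h): 80·exp(−0.03466·19) = 41.411 mg/L
Dose 4 (15 mg at t=21 h): 15·exp(−0.03466·12) = 9.896 mg/L
Dose 5 (335 mg at t=28 h): 335·exp(−0.03466·5) = 281.700 mg/L
C(33) = 84.440 + 134.022 + 41.411 + 9.896 + 281.700 = 551.468 mg/L

551.468 mg/L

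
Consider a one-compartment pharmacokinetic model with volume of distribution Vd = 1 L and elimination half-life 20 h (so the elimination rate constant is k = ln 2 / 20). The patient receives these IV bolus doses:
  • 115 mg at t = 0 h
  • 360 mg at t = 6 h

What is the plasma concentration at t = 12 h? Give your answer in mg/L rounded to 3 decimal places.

368.283 mg/L

k = ln 2 / 20 = 0.03466 per h
Dose 1 (115 mg at t=0 h): 115·exp(−0.03466·12) = 75.872 mg/L
Dose 2 (360 mg at t=6 h): 360·exp(−0.03466·6) = 292.411 mg/L
C(12) = 75.872 + 292.411 = 368.283 mg/L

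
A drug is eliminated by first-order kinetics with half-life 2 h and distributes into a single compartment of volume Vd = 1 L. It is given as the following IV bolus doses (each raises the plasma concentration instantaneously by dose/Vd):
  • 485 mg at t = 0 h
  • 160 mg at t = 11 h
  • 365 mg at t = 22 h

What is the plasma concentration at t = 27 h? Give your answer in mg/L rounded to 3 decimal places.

k = ln 2 / 2 = 0.34657 per h
Dose 1 (485 mg at t=0 h): 485·exp(−0.34657·27) = 0.042 mg/L
Dose 2 (160 mg at t=11 h): 160·exp(−0.34657·16) = 0.625 mg/L
Dose 3 (365 mg at t=22 h): 365·exp(−0.34657·5) = 64.523 mg/L
C(27) = 0.042 + 0.625 + 64.523 = 65.190 mg/L

65.190 mg/L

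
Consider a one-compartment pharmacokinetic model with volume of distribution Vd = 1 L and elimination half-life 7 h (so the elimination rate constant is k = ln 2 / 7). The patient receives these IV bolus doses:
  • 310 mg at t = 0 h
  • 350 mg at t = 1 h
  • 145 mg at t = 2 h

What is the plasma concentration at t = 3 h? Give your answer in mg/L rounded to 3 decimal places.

k = ln 2 / 7 = 0.09902 per h
Dose 1 (310 mg at t=0 h): 310·exp(−0.09902·3) = 230.329 mg/L
Dose 2 (350 mg at t=1 h): 350·exp(−0.09902·2) = 287.117 mg/L
Dose 3 (145 mg at t=2 h): 145·exp(−0.09902·1) = 131.330 mg/L
C(3) = 230.329 + 287.117 + 131.330 = 648.776 mg/L

648.776 mg/L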